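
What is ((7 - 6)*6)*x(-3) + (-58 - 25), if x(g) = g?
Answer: -101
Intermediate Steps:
((7 - 6)*6)*x(-3) + (-58 - 25) = ((7 - 6)*6)*(-3) + (-58 - 25) = (1*6)*(-3) - 83 = 6*(-3) - 83 = -18 - 83 = -101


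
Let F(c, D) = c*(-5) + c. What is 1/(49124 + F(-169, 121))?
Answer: 1/49800 ≈ 2.0080e-5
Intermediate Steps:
F(c, D) = -4*c (F(c, D) = -5*c + c = -4*c)
1/(49124 + F(-169, 121)) = 1/(49124 - 4*(-169)) = 1/(49124 + 676) = 1/49800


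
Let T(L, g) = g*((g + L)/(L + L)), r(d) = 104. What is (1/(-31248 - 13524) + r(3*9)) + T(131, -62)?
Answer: 514206289/5865132 ≈ 87.672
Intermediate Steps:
T(L, g) = g*(L + g)/(2*L) (T(L, g) = g*((L + g)/((2*L))) = g*((L + g)*(1/(2*L))) = g*((L + g)/(2*L)) = g*(L + g)/(2*L))
(1/(-31248 - 13524) + r(3*9)) + T(131, -62) = (1/(-31248 - 13524) + 104) + (½)*(-62)*(131 - 62)/131 = (1/(-44772) + 104) + (½)*(-62)*(1/131)*69 = (-1/44772 + 104) - 2139/131 = 4656287/44772 - 2139/131 = 514206289/5865132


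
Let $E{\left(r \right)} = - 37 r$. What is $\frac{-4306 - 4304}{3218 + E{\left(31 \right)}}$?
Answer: $- \frac{8610}{2071} \approx -4.1574$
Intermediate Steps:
$\frac{-4306 - 4304}{3218 + E{\left(31 \right)}} = \frac{-4306 - 4304}{3218 - 1147} = - \frac{8610}{3218 - 1147} = - \frac{8610}{2071}$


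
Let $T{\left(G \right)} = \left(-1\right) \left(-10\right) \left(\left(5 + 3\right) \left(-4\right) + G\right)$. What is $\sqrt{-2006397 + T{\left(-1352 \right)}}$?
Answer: $i \sqrt{2020237} \approx 1421.3 i$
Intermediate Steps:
$T{\left(G \right)} = -320 + 10 G$ ($T{\left(G \right)} = 10 \left(8 \left(-4\right) + G\right) = 10 \left(-32 + G\right) = -320 + 10 G$)
$\sqrt{-2006397 + T{\left(-1352 \right)}} = \sqrt{-2006397 + \left(-320 + 10 \left(-1352\right)\right)} = \sqrt{-2006397 - 13840} = \sqrt{-2020237} = i \sqrt{2020237}$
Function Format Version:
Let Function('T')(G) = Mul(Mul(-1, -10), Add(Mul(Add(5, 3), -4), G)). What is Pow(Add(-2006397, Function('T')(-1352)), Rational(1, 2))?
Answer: Mul(I, Pow(2020237, Rational(1, 2))) ≈ Mul(1421.3, I)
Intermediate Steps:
Function('T')(G) = Add(-320, Mul(10, G)) (Function('T')(G) = Mul(10, Add(Mul(8, -4), G)) = Mul(10, Add(-32, G)) = Add(-320, Mul(10, G)))
Pow(Add(-2006397, Function('T')(-1352)), Rational(1, 2)) = Pow(Add(-2006397, Add(-320, Mul(10, -1352))), Rational(1, 2)) = Pow(Add(-2006397, Add(-320, -13520)), Rational(1, 2)) = Pow(Add(-2006397, -13840), Rational(1, 2)) = Pow(-2020237, Rational(1, 2)) = Mul(I, Pow(2020237, Rational(1, 2)))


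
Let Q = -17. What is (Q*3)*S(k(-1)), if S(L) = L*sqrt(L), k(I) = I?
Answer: 51*I ≈ 51.0*I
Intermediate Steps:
S(L) = L**(3/2)
(Q*3)*S(k(-1)) = (-17*3)*(-1)**(3/2) = -(-51)*I = 51*I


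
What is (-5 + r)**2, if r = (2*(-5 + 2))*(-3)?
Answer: 169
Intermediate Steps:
r = 18 (r = (2*(-3))*(-3) = -6*(-3) = 18)
(-5 + r)**2 = (-5 + 18)**2 = 13**2 = 169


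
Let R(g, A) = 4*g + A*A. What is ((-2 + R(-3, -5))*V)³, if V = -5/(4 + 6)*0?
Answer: 0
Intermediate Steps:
V = 0 (V = -5/10*0 = -5*⅒*0 = -½*0 = 0)
R(g, A) = A² + 4*g (R(g, A) = 4*g + A² = A² + 4*g)
((-2 + R(-3, -5))*V)³ = ((-2 + ((-5)² + 4*(-3)))*0)³ = ((-2 + (25 - 12))*0)³ = ((-2 + 13)*0)³ = (11*0)³ = 0³ = 0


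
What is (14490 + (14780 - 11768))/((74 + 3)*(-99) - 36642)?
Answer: -5834/14755 ≈ -0.39539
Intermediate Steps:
(14490 + (14780 - 11768))/((74 + 3)*(-99) - 36642) = (14490 + 3012)/(77*(-99) - 36642) = 17502/(-7623 - 36642) = 17502/(-44265) = 17502*(-1/44265) = -5834/14755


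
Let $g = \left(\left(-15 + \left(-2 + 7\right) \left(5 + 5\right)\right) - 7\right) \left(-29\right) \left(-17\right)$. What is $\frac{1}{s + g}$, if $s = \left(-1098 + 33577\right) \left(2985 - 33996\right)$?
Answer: $- \frac{1}{1007192465} \approx -9.9286 \cdot 10^{-10}$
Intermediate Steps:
$s = -1007206269$ ($s = 32479 \left(-31011\right) = -1007206269$)
$g = 13804$ ($g = \left(\left(-15 + 5 \cdot 10\right) - 7\right) \left(-29\right) \left(-17\right) = \left(\left(-15 + 50\right) - 7\right) \left(-29\right) \left(-17\right) = \left(35 - 7\right) \left(-29\right) \left(-17\right) = 28 \left(-29\right) \left(-17\right) = \left(-812\right) \left(-17\right) = 13804$)
$\frac{1}{s + g} = \frac{1}{-1007206269 + 13804} = \frac{1}{-1007192465} = - \frac{1}{1007192465}$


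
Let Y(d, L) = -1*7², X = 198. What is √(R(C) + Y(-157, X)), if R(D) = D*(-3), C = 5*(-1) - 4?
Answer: I*√22 ≈ 4.6904*I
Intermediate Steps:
C = -9 (C = -5 - 4 = -9)
R(D) = -3*D
Y(d, L) = -49 (Y(d, L) = -1*49 = -49)
√(R(C) + Y(-157, X)) = √(-3*(-9) - 49) = √(27 - 49) = √(-22) = I*√22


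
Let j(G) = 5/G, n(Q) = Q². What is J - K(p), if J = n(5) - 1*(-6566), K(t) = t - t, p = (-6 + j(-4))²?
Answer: 6591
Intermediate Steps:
p = 841/16 (p = (-6 + 5/(-4))² = (-6 + 5*(-¼))² = (-6 - 5/4)² = (-29/4)² = 841/16 ≈ 52.563)
K(t) = 0
J = 6591 (J = 5² - 1*(-6566) = 25 + 6566 = 6591)
J - K(p) = 6591 - 1*0 = 6591 + 0 = 6591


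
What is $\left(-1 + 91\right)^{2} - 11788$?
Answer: $-3688$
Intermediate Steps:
$\left(-1 + 91\right)^{2} - 11788 = 90^{2} - 11788 = 8100 - 11788 = -3688$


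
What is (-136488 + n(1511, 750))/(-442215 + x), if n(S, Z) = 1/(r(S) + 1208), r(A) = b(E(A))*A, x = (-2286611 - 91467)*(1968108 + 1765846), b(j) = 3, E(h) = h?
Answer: 783577607/50977980531381607 ≈ 1.5371e-8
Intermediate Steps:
x = -8879633860412 (x = -2378078*3733954 = -8879633860412)
r(A) = 3*A
n(S, Z) = 1/(1208 + 3*S) (n(S, Z) = 1/(3*S + 1208) = 1/(1208 + 3*S))
(-136488 + n(1511, 750))/(-442215 + x) = (-136488 + 1/(1208 + 3*1511))/(-442215 - 8879633860412) = (-136488 + 1/(1208 + 4533))/(-8879634302627) = (-136488 + 1/5741)*(-1/8879634302627) = -783577607/5741*(-1/8879634302627) = 783577607/50977980531381607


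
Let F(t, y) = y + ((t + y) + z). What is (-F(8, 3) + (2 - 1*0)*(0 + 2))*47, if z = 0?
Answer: -470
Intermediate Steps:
F(t, y) = t + 2*y (F(t, y) = y + ((t + y) + 0) = y + (t + y) = t + 2*y)
(-F(8, 3) + (2 - 1*0)*(0 + 2))*47 = (-(8 + 2*3) + (2 - 1*0)*(0 + 2))*47 = (-(8 + 6) + (2 + 0)*2)*47 = (-1*14 + 2*2)*47 = (-14 + 4)*47 = -10*47 = -470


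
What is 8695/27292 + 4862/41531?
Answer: 29047397/66674356 ≈ 0.43566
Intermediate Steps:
8695/27292 + 4862/41531 = 8695*(1/27292) + 4862*(1/41531) = 8695/27292 + 286/2443 = 29047397/66674356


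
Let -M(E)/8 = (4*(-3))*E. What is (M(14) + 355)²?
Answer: 2886601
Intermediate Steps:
M(E) = 96*E (M(E) = -8*4*(-3)*E = -(-96)*E = 96*E)
(M(14) + 355)² = (96*14 + 355)² = (1344 + 355)² = 1699² = 2886601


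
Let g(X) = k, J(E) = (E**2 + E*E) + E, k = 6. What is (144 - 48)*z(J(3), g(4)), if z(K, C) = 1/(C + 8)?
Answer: 48/7 ≈ 6.8571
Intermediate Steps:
J(E) = E + 2*E**2 (J(E) = (E**2 + E**2) + E = 2*E**2 + E = E + 2*E**2)
g(X) = 6
z(K, C) = 1/(8 + C)
(144 - 48)*z(J(3), g(4)) = (144 - 48)/(8 + 6) = 96/14 = 96*(1/14) = 48/7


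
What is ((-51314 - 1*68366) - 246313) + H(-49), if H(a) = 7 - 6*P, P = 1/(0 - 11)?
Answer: -4025840/11 ≈ -3.6599e+5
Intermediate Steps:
P = -1/11 (P = 1/(-11) = -1/11 ≈ -0.090909)
H(a) = 83/11 (H(a) = 7 - 6*(-1/11) = 7 + 6/11 = 83/11)
((-51314 - 1*68366) - 246313) + H(-49) = ((-51314 - 1*68366) - 246313) + 83/11 = ((-51314 - 68366) - 246313) + 83/11 = (-119680 - 246313) + 83/11 = -365993 + 83/11 = -4025840/11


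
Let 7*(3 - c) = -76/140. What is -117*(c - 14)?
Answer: 313092/245 ≈ 1277.9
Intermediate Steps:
c = 754/245 (c = 3 - (-76)/(7*140) = 3 - 1/7*(-19/35) = 3 + 19/245 = 754/245 ≈ 3.0776)
-117*(c - 14) = -117*(754/245 - 14) = -117*(-2676/245) = 313092/245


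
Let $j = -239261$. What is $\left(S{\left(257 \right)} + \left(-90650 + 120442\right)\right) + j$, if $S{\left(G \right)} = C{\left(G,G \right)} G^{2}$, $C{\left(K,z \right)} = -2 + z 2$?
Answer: $33607619$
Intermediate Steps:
$C{\left(K,z \right)} = -2 + 2 z$
$S{\left(G \right)} = G^{2} \left(-2 + 2 G\right)$ ($S{\left(G \right)} = \left(-2 + 2 G\right) G^{2} = G^{2} \left(-2 + 2 G\right)$)
$\left(S{\left(257 \right)} + \left(-90650 + 120442\right)\right) + j = \left(2 \cdot 257^{2} \left(-1 + 257\right) + \left(-90650 + 120442\right)\right) - 239261 = \left(2 \cdot 66049 \cdot 256 + 29792\right) - 239261 = \left(33817088 + 29792\right) - 239261 = 33846880 - 239261 = 33607619$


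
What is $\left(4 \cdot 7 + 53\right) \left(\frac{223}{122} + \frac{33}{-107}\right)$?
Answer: $\frac{1606635}{13054} \approx 123.08$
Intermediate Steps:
$\left(4 \cdot 7 + 53\right) \left(\frac{223}{122} + \frac{33}{-107}\right) = \left(28 + 53\right) \left(223 \cdot \frac{1}{122} + 33 \left(- \frac{1}{107}\right)\right) = 81 \left(\frac{223}{122} - \frac{33}{107}\right) = 81 \cdot \frac{19835}{13054} = \frac{1606635}{13054}$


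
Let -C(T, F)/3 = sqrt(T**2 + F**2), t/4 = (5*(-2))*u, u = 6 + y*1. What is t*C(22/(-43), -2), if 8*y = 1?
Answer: 1470*sqrt(1970)/43 ≈ 1517.3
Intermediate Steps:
y = 1/8 (y = (1/8)*1 = 1/8 ≈ 0.12500)
u = 49/8 (u = 6 + (1/8)*1 = 6 + 1/8 = 49/8 ≈ 6.1250)
t = -245 (t = 4*((5*(-2))*(49/8)) = 4*(-10*49/8) = 4*(-245/4) = -245)
C(T, F) = -3*sqrt(F**2 + T**2) (C(T, F) = -3*sqrt(T**2 + F**2) = -3*sqrt(F**2 + T**2))
t*C(22/(-43), -2) = -(-735)*sqrt((-2)**2 + (22/(-43))**2) = -(-735)*sqrt(4 + (22*(-1/43))**2) = -(-735)*sqrt(4 + (-22/43)**2) = -(-735)*sqrt(4 + 484/1849) = -(-735)*sqrt(7880/1849) = -(-735)*2*sqrt(1970)/43 = -(-1470)*sqrt(1970)/43 = 1470*sqrt(1970)/43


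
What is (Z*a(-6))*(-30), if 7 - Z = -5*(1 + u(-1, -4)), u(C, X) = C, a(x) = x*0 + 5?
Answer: -1050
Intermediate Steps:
a(x) = 5 (a(x) = 0 + 5 = 5)
Z = 7 (Z = 7 - (-5)*(1 - 1) = 7 - (-5)*0 = 7 - 1*0 = 7 + 0 = 7)
(Z*a(-6))*(-30) = (7*5)*(-30) = 35*(-30) = -1050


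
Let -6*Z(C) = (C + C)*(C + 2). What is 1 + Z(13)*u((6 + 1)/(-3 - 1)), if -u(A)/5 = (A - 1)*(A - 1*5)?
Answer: 96541/16 ≈ 6033.8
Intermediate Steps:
Z(C) = -C*(2 + C)/3 (Z(C) = -(C + C)*(C + 2)/6 = -2*C*(2 + C)/6 = -C*(2 + C)/3)
u(A) = -5*(-1 + A)*(-5 + A) (u(A) = -5*(A - 1)*(A - 1*5) = -5*(-1 + A)*(A - 5) = -5*(-1 + A)*(-5 + A))
1 + Z(13)*u((6 + 1)/(-3 - 1)) = 1 + (-⅓*13*(2 + 13))*(-25 - 5*(6 + 1)²/(-3 - 1)² + 30*((6 + 1)/(-3 - 1))) = 1 + (-⅓*13*15)*(-25 - 5*(7/(-4))² + 30*(7/(-4))) = 1 - 65*(-25 - 5*(7*(-¼))² + 30*(7*(-¼))) = 1 - 65*(-25 - 5*(-7/4)² + 30*(-7/4)) = 1 - 65*(-25 - 5*49/16 - 105/2) = 1 - 65*(-25 - 245/16 - 105/2) = 1 - 65*(-1485/16) = 1 + 96525/16 = 96541/16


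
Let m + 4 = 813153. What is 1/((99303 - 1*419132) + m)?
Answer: 1/493320 ≈ 2.0271e-6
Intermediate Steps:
m = 813149 (m = -4 + 813153 = 813149)
1/((99303 - 1*419132) + m) = 1/((99303 - 1*419132) + 813149) = 1/((99303 - 419132) + 813149) = 1/(-319829 + 813149) = 1/493320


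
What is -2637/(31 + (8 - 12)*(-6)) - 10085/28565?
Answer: -15176116/314215 ≈ -48.299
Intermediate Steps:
-2637/(31 + (8 - 12)*(-6)) - 10085/28565 = -2637/(31 - 4*(-6)) - 10085*1/28565 = -2637/(31 + 24) - 2017/5713 = -2637/55 - 2017/5713 = -15176116/314215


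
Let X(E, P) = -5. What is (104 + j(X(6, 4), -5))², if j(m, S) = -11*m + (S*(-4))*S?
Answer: 3481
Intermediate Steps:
j(m, S) = -11*m - 4*S² (j(m, S) = -11*m + (-4*S)*S = -11*m - 4*S²)
(104 + j(X(6, 4), -5))² = (104 + (-11*(-5) - 4*(-5)²))² = (104 + (55 - 4*25))² = (104 + (55 - 100))² = (104 - 45)² = 59² = 3481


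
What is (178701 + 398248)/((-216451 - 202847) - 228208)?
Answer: -576949/647506 ≈ -0.89103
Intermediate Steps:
(178701 + 398248)/((-216451 - 202847) - 228208) = 576949/(-419298 - 228208) = 576949/(-647506) = 576949*(-1/647506) = -576949/647506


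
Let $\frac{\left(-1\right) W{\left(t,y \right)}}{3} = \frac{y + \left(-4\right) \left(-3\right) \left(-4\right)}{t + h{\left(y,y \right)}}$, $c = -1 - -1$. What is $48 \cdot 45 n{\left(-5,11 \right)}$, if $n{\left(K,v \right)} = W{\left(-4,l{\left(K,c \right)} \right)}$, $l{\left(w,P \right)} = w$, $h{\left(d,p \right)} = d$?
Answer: $-38160$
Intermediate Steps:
$c = 0$ ($c = -1 + 1 = 0$)
$W{\left(t,y \right)} = - \frac{3 \left(-48 + y\right)}{t + y}$ ($W{\left(t,y \right)} = - 3 \frac{y + \left(-4\right) \left(-3\right) \left(-4\right)}{t + y} = - 3 \frac{y + 12 \left(-4\right)}{t + y} = - 3 \frac{y - 48}{t + y} = - 3 \frac{-48 + y}{t + y} = - \frac{3 \left(-48 + y\right)}{t + y}$)
$n{\left(K,v \right)} = \frac{3 \left(48 - K\right)}{-4 + K}$
$48 \cdot 45 n{\left(-5,11 \right)} = 48 \cdot 45 \frac{3 \left(48 - -5\right)}{-4 - 5} = 2160 \frac{3 \left(48 + 5\right)}{-9} = 2160 \cdot 3 \left(- \frac{1}{9}\right) 53 = 2160 \left(- \frac{53}{3}\right) = -38160$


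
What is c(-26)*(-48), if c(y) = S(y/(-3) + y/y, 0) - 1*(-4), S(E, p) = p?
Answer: -192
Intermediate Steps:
c(y) = 4 (c(y) = 0 - 1*(-4) = 0 + 4 = 4)
c(-26)*(-48) = 4*(-48) = -192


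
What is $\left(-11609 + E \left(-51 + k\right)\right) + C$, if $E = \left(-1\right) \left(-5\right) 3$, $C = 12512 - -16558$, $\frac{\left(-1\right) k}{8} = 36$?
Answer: $12376$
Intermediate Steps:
$k = -288$ ($k = \left(-8\right) 36 = -288$)
$C = 29070$ ($C = 12512 + 16558 = 29070$)
$E = 15$ ($E = 5 \cdot 3 = 15$)
$\left(-11609 + E \left(-51 + k\right)\right) + C = \left(-11609 + 15 \left(-51 - 288\right)\right) + 29070 = \left(-11609 + 15 \left(-339\right)\right) + 29070 = \left(-11609 - 5085\right) + 29070 = -16694 + 29070 = 12376$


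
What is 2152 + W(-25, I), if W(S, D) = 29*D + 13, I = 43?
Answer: 3412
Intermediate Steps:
W(S, D) = 13 + 29*D
2152 + W(-25, I) = 2152 + (13 + 29*43) = 2152 + (13 + 1247) = 2152 + 1260 = 3412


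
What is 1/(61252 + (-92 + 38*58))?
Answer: 1/63364 ≈ 1.5782e-5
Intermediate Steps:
1/(61252 + (-92 + 38*58)) = 1/(61252 + (-92 + 2204)) = 1/(61252 + 2112) = 1/63364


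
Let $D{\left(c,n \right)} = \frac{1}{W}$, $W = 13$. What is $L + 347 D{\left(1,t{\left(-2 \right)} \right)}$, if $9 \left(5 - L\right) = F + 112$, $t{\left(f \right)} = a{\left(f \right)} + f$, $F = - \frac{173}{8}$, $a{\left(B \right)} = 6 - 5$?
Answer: $\frac{6755}{312} \approx 21.651$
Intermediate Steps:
$a{\left(B \right)} = 1$ ($a{\left(B \right)} = 6 - 5 = 1$)
$F = - \frac{173}{8}$ ($F = \left(-173\right) \frac{1}{8} = - \frac{173}{8} \approx -21.625$)
$t{\left(f \right)} = 1 + f$
$D{\left(c,n \right)} = \frac{1}{13}$
$L = - \frac{121}{24}$ ($L = 5 - \frac{- \frac{173}{8} + 112}{9} = 5 - \frac{241}{24} = - \frac{121}{24} \approx -5.0417$)
$L + 347 D{\left(1,t{\left(-2 \right)} \right)} = - \frac{121}{24} + 347 \cdot \frac{1}{13} = - \frac{121}{24} + \frac{347}{13} = \frac{6755}{312}$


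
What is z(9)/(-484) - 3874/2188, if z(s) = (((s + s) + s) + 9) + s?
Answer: -493369/264748 ≈ -1.8635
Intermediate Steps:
z(s) = 9 + 4*s (z(s) = ((2*s + s) + 9) + s = (3*s + 9) + s = (9 + 3*s) + s = 9 + 4*s)
z(9)/(-484) - 3874/2188 = (9 + 4*9)/(-484) - 3874/2188 = (9 + 36)*(-1/484) - 3874*1/2188 = 45*(-1/484) - 1937/1094 = -45/484 - 1937/1094 = -493369/264748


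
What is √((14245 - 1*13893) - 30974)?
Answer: I*√30622 ≈ 174.99*I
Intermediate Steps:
√((14245 - 1*13893) - 30974) = √((14245 - 13893) - 30974) = √(352 - 30974) = √(-30622) = I*√30622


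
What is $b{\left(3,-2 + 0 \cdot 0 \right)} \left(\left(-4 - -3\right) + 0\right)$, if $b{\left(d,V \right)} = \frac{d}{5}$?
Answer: $- \frac{3}{5} \approx -0.6$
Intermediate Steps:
$b{\left(d,V \right)} = \frac{d}{5}$ ($b{\left(d,V \right)} = d \frac{1}{5} = \frac{d}{5}$)
$b{\left(3,-2 + 0 \cdot 0 \right)} \left(\left(-4 - -3\right) + 0\right) = \frac{1}{5} \cdot 3 \left(\left(-4 - -3\right) + 0\right) = \frac{3 \left(\left(-4 + 3\right) + 0\right)}{5} = \frac{3 \left(-1 + 0\right)}{5} = \frac{3}{5} \left(-1\right) = - \frac{3}{5}$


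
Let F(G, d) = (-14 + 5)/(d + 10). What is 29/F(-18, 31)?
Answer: -1189/9 ≈ -132.11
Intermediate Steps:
F(G, d) = -9/(10 + d)
29/F(-18, 31) = 29/((-9/(10 + 31))) = 29/((-9/41)) = 29/((-9*1/41)) = 29/(-9/41) = 29*(-41/9) = -1189/9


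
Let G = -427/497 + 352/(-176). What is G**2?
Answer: 41209/5041 ≈ 8.1748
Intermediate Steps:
G = -203/71 (G = -427*1/497 + 352*(-1/176) = -61/71 - 2 = -203/71 ≈ -2.8592)
G**2 = (-203/71)**2 = 41209/5041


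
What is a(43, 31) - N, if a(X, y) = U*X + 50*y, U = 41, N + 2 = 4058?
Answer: -743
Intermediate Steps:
N = 4056 (N = -2 + 4058 = 4056)
a(X, y) = 41*X + 50*y
a(43, 31) - N = (41*43 + 50*31) - 1*4056 = (1763 + 1550) - 4056 = 3313 - 4056 = -743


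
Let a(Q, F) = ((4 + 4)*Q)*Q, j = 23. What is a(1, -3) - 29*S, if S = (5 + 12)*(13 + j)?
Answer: -17740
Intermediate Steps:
S = 612 (S = (5 + 12)*(13 + 23) = 17*36 = 612)
a(Q, F) = 8*Q**2 (a(Q, F) = (8*Q)*Q = 8*Q**2)
a(1, -3) - 29*S = 8*1**2 - 29*612 = 8*1 - 17748 = 8 - 17748 = -17740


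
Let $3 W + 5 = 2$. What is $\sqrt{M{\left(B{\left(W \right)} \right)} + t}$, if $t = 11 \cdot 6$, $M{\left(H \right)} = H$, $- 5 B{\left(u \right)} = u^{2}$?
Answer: $\frac{\sqrt{1645}}{5} \approx 8.1117$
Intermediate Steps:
$W = -1$ ($W = - \frac{5}{3} + \frac{1}{3} \cdot 2 = - \frac{5}{3} + \frac{2}{3} = -1$)
$B{\left(u \right)} = - \frac{u^{2}}{5}$
$t = 66$
$\sqrt{M{\left(B{\left(W \right)} \right)} + t} = \sqrt{- \frac{\left(-1\right)^{2}}{5} + 66} = \sqrt{\left(- \frac{1}{5}\right) 1 + 66} = \sqrt{- \frac{1}{5} + 66} = \sqrt{\frac{329}{5}} = \frac{\sqrt{1645}}{5}$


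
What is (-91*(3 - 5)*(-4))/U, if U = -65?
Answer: 56/5 ≈ 11.200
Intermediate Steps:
(-91*(3 - 5)*(-4))/U = -91*(3 - 5)*(-4)/(-65) = -(-182)*(-4)*(-1/65) = -91*8*(-1/65) = -728*(-1/65) = 56/5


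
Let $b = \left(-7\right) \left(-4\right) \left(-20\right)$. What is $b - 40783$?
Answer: $-41343$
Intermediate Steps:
$b = -560$ ($b = 28 \left(-20\right) = -560$)
$b - 40783 = -560 - 40783 = -41343$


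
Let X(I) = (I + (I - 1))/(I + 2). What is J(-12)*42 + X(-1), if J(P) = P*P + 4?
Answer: 6213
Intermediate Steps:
J(P) = 4 + P² (J(P) = P² + 4 = 4 + P²)
X(I) = (-1 + 2*I)/(2 + I) (X(I) = (I + (-1 + I))/(2 + I) = (-1 + 2*I)/(2 + I))
J(-12)*42 + X(-1) = (4 + (-12)²)*42 + (-1 + 2*(-1))/(2 - 1) = (4 + 144)*42 + (-1 - 2)/1 = 148*42 + 1*(-3) = 6216 - 3 = 6213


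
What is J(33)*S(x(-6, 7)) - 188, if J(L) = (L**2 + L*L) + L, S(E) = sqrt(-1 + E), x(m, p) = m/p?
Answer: -188 + 2211*I*sqrt(91)/7 ≈ -188.0 + 3013.1*I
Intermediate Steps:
J(L) = L + 2*L**2 (J(L) = (L**2 + L**2) + L = 2*L**2 + L = L + 2*L**2)
J(33)*S(x(-6, 7)) - 188 = (33*(1 + 2*33))*sqrt(-1 - 6/7) - 188 = (33*(1 + 66))*sqrt(-1 - 6*1/7) - 188 = (33*67)*sqrt(-1 - 6/7) - 188 = 2211*sqrt(-13/7) - 188 = 2211*(I*sqrt(91)/7) - 188 = 2211*I*sqrt(91)/7 - 188 = -188 + 2211*I*sqrt(91)/7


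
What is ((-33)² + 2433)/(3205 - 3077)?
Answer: 1761/64 ≈ 27.516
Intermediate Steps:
((-33)² + 2433)/(3205 - 3077) = (1089 + 2433)/128 = 3522*(1/128) = 1761/64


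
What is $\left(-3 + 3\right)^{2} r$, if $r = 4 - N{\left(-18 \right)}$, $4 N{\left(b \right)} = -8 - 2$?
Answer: $0$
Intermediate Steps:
$N{\left(b \right)} = - \frac{5}{2}$ ($N{\left(b \right)} = \frac{-8 - 2}{4} = \frac{1}{4} \left(-10\right) = - \frac{5}{2}$)
$r = \frac{13}{2}$ ($r = 4 - - \frac{5}{2} = 4 + \frac{5}{2} = \frac{13}{2} \approx 6.5$)
$\left(-3 + 3\right)^{2} r = \left(-3 + 3\right)^{2} \cdot \frac{13}{2} = 0^{2} \cdot \frac{13}{2} = 0 \cdot \frac{13}{2} = 0$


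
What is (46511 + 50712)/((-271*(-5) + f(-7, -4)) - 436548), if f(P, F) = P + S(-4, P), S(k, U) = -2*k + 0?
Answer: -97223/435192 ≈ -0.22340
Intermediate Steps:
S(k, U) = -2*k
f(P, F) = 8 + P (f(P, F) = P - 2*(-4) = P + 8 = 8 + P)
(46511 + 50712)/((-271*(-5) + f(-7, -4)) - 436548) = (46511 + 50712)/((-271*(-5) + (8 - 7)) - 436548) = 97223/((1355 + 1) - 436548) = 97223/(1356 - 436548) = 97223/(-435192) = 97223*(-1/435192) = -97223/435192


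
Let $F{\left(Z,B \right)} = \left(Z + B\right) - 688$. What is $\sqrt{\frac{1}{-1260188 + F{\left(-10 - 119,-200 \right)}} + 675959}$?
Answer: $\frac{\sqrt{1075206107007505770}}{1261205} \approx 822.17$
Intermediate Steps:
$F{\left(Z,B \right)} = -688 + B + Z$ ($F{\left(Z,B \right)} = \left(B + Z\right) - 688 = -688 + B + Z$)
$\sqrt{\frac{1}{-1260188 + F{\left(-10 - 119,-200 \right)}} + 675959} = \sqrt{\frac{1}{-1260188 - 1017} + 675959} = \sqrt{\frac{1}{-1261205} + 675959} = \sqrt{- \frac{1}{1261205} + 675959} = \sqrt{\frac{852522870594}{1261205}} = \frac{\sqrt{1075206107007505770}}{1261205}$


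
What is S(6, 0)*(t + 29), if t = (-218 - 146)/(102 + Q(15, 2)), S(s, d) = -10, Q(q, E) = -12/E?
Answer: -3025/12 ≈ -252.08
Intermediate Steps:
t = -91/24 (t = (-218 - 146)/(102 - 12/2) = -364/(102 - 12*1/2) = -364/(102 - 6) = -364/96 = -364*1/96 = -91/24 ≈ -3.7917)
S(6, 0)*(t + 29) = -10*(-91/24 + 29) = -10*605/24 = -3025/12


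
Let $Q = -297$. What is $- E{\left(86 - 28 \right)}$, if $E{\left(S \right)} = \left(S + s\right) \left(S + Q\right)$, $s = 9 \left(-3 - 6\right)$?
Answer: $-5497$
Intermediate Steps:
$s = -81$ ($s = 9 \left(-9\right) = -81$)
$E{\left(S \right)} = \left(-297 + S\right) \left(-81 + S\right)$ ($E{\left(S \right)} = \left(S - 81\right) \left(S - 297\right) = \left(-81 + S\right) \left(-297 + S\right) = \left(-297 + S\right) \left(-81 + S\right)$)
$- E{\left(86 - 28 \right)} = - (24057 + \left(86 - 28\right)^{2} - 378 \left(86 - 28\right)) = - (24057 + 58^{2} - 21924) = - (24057 + 3364 - 21924) = \left(-1\right) 5497 = -5497$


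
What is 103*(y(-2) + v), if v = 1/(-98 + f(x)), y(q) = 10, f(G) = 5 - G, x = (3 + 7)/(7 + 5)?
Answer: 579272/563 ≈ 1028.9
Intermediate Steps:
x = ⅚ (x = 10/12 = 10*(1/12) = ⅚ ≈ 0.83333)
v = -6/563 (v = 1/(-98 + (5 - 1*⅚)) = 1/(-98 + (5 - ⅚)) = 1/(-98 + 25/6) = 1/(-563/6) = -6/563 ≈ -0.010657)
103*(y(-2) + v) = 103*(10 - 6/563) = 103*(5624/563) = 579272/563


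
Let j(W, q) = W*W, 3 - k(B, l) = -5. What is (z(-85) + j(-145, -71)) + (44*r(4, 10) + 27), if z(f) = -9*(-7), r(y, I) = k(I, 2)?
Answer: 21467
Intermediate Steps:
k(B, l) = 8 (k(B, l) = 3 - 1*(-5) = 3 + 5 = 8)
r(y, I) = 8
z(f) = 63
j(W, q) = W²
(z(-85) + j(-145, -71)) + (44*r(4, 10) + 27) = (63 + (-145)²) + (44*8 + 27) = (63 + 21025) + (352 + 27) = 21088 + 379 = 21467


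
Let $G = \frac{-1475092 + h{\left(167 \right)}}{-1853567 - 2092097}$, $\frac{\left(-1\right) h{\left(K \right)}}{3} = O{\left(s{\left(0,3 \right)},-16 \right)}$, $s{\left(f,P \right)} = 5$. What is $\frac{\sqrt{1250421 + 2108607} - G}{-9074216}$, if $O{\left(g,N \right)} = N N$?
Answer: $\frac{368965}{8950951849856} - \frac{\sqrt{839757}}{4537108} \approx -0.00020193$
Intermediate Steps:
$O{\left(g,N \right)} = N^{2}$
$h{\left(K \right)} = -768$ ($h{\left(K \right)} = - 3 \left(-16\right)^{2} = \left(-3\right) 256 = -768$)
$G = \frac{368965}{986416}$ ($G = \frac{-1475092 - 768}{-1853567 - 2092097} = - \frac{1475860}{-3945664} = \left(-1475860\right) \left(- \frac{1}{3945664}\right) = \frac{368965}{986416} \approx 0.37405$)
$\frac{\sqrt{1250421 + 2108607} - G}{-9074216} = \frac{\sqrt{1250421 + 2108607} - \frac{368965}{986416}}{-9074216} = \left(\sqrt{3359028} - \frac{368965}{986416}\right) \left(- \frac{1}{9074216}\right) = \left(2 \sqrt{839757} - \frac{368965}{986416}\right) \left(- \frac{1}{9074216}\right) = \left(- \frac{368965}{986416} + 2 \sqrt{839757}\right) \left(- \frac{1}{9074216}\right) = \frac{368965}{8950951849856} - \frac{\sqrt{839757}}{4537108}$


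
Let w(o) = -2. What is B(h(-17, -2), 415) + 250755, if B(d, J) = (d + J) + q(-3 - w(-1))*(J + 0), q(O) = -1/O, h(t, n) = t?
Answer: 251568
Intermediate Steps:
B(d, J) = d + 2*J (B(d, J) = (d + J) + (-1/(-3 - 1*(-2)))*(J + 0) = (J + d) + (-1/(-3 + 2))*J = (J + d) + (-1/(-1))*J = (J + d) + (-1*(-1))*J = (J + d) + 1*J = (J + d) + J = d + 2*J)
B(h(-17, -2), 415) + 250755 = (-17 + 2*415) + 250755 = (-17 + 830) + 250755 = 813 + 250755 = 251568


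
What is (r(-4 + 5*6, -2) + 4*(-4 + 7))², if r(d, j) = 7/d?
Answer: 101761/676 ≈ 150.53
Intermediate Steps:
(r(-4 + 5*6, -2) + 4*(-4 + 7))² = (7/(-4 + 5*6) + 4*(-4 + 7))² = (7/(-4 + 30) + 4*3)² = (7/26 + 12)² = (319/26)² = 101761/676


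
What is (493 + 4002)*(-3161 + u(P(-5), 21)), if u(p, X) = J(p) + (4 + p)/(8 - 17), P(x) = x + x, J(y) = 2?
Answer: -42590125/3 ≈ -1.4197e+7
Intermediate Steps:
P(x) = 2*x
u(p, X) = 14/9 - p/9 (u(p, X) = 2 + (4 + p)/(8 - 17) = 2 + (4 + p)/(-9) = 2 + (4 + p)*(-⅑) = 2 + (-4/9 - p/9) = 14/9 - p/9)
(493 + 4002)*(-3161 + u(P(-5), 21)) = (493 + 4002)*(-3161 + (14/9 - 2*(-5)/9)) = 4495*(-3161 + (14/9 - ⅑*(-10))) = 4495*(-3161 + (14/9 + 10/9)) = 4495*(-3161 + 8/3) = 4495*(-9475/3) = -42590125/3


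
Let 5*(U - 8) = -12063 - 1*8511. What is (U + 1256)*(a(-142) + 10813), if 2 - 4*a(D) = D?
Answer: -154641646/5 ≈ -3.0928e+7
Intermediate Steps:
U = -20534/5 (U = 8 + (-12063 - 1*8511)/5 = 8 + (-12063 - 8511)/5 = 8 + (1/5)*(-20574) = 8 - 20574/5 = -20534/5 ≈ -4106.8)
a(D) = 1/2 - D/4
(U + 1256)*(a(-142) + 10813) = (-20534/5 + 1256)*((1/2 - 1/4*(-142)) + 10813) = -14254*((1/2 + 71/2) + 10813)/5 = -14254*(36 + 10813)/5 = -14254/5*10849 = -154641646/5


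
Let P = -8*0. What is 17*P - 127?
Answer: -127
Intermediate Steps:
P = 0
17*P - 127 = 17*0 - 127 = 0 - 127 = -127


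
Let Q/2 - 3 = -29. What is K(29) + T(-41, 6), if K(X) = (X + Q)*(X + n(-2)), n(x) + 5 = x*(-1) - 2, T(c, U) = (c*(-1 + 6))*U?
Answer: -1782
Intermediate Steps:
Q = -52 (Q = 6 + 2*(-29) = 6 - 58 = -52)
T(c, U) = 5*U*c (T(c, U) = (c*5)*U = (5*c)*U = 5*U*c)
n(x) = -7 - x (n(x) = -5 + (x*(-1) - 2) = -5 + (-x - 2) = -5 + (-2 - x) = -7 - x)
K(X) = (-52 + X)*(-5 + X) (K(X) = (X - 52)*(X + (-7 - 1*(-2))) = (-52 + X)*(X + (-7 + 2)) = (-52 + X)*(X - 5) = (-52 + X)*(-5 + X))
K(29) + T(-41, 6) = (260 + 29**2 - 57*29) + 5*6*(-41) = (260 + 841 - 1653) - 1230 = -552 - 1230 = -1782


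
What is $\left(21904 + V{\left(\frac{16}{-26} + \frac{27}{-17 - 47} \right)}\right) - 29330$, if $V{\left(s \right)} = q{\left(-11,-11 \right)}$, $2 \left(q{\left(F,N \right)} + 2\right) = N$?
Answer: $- \frac{14867}{2} \approx -7433.5$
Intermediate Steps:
$q{\left(F,N \right)} = -2 + \frac{N}{2}$
$V{\left(s \right)} = - \frac{15}{2}$ ($V{\left(s \right)} = -2 + \frac{1}{2} \left(-11\right) = -2 - \frac{11}{2} = - \frac{15}{2}$)
$\left(21904 + V{\left(\frac{16}{-26} + \frac{27}{-17 - 47} \right)}\right) - 29330 = \left(21904 - \frac{15}{2}\right) - 29330 = \frac{43793}{2} - 29330 = - \frac{14867}{2}$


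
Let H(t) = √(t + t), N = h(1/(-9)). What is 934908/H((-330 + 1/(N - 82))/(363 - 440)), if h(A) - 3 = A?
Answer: 623272*√32862093/11189 ≈ 3.1933e+5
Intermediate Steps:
h(A) = 3 + A
N = 26/9 (N = 3 + 1/(-9) = 3 - ⅑ = 26/9 ≈ 2.8889)
H(t) = √2*√t (H(t) = √(2*t) = √2*√t)
934908/H((-330 + 1/(N - 82))/(363 - 440)) = 934908/((√2*√((-330 + 1/(26/9 - 82))/(363 - 440)))) = 934908/((√2*√((-330 + 1/(-712/9))/(-77)))) = 934908/((√2*√((-330 - 9/712)*(-1/77)))) = 934908/((√2*√(-234969/712*(-1/77)))) = 934908/((√2*√(33567/7832))) = 934908/((√2*(√65724186/3916))) = 934908/((√32862093/1958)) = 934908*(2*√32862093/33567) = 623272*√32862093/11189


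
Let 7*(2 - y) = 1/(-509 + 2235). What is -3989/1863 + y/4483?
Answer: -216013608665/100906797978 ≈ -2.1407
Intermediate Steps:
y = 24163/12082 (y = 2 - 1/(7*(-509 + 2235)) = 2 - ⅐/1726 = 2 - ⅐*1/1726 = 2 - 1/12082 = 24163/12082 ≈ 1.9999)
-3989/1863 + y/4483 = -3989/1863 + (24163/12082)/4483 = -3989*1/1863 + (24163/12082)*(1/4483) = -3989/1863 + 24163/54163606 = -216013608665/100906797978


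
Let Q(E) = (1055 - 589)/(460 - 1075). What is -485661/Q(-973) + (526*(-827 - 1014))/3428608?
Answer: 256015345130641/399432832 ≈ 6.4095e+5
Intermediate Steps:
Q(E) = -466/615 (Q(E) = 466/(-615) = 466*(-1/615) = -466/615)
-485661/Q(-973) + (526*(-827 - 1014))/3428608 = -485661/(-466/615) + (526*(-827 - 1014))/3428608 = -485661*(-615/466) + (526*(-1841))*(1/3428608) = 298681515/466 - 968366*1/3428608 = 298681515/466 - 484183/1714304 = 256015345130641/399432832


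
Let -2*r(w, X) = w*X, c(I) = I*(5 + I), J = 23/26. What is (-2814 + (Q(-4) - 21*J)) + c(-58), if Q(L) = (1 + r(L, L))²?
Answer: 7551/26 ≈ 290.42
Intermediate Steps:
J = 23/26 (J = 23*(1/26) = 23/26 ≈ 0.88461)
r(w, X) = -X*w/2 (r(w, X) = -w*X/2 = -X*w/2)
Q(L) = (1 - L²/2)² (Q(L) = (1 - L*L/2)² = (1 - L²/2)²)
(-2814 + (Q(-4) - 21*J)) + c(-58) = (-2814 + ((-2 + (-4)²)²/4 - 21*23/26)) - 58*(5 - 58) = (-2814 + ((-2 + 16)²/4 - 483/26)) - 58*(-53) = (-2814 + ((¼)*14² - 483/26)) + 3074 = (-2814 + ((¼)*196 - 483/26)) + 3074 = (-2814 + (49 - 483/26)) + 3074 = (-2814 + 791/26) + 3074 = -72373/26 + 3074 = 7551/26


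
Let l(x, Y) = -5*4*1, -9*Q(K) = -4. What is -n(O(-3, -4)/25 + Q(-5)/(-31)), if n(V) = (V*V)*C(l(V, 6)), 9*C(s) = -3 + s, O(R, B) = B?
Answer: 34009088/437855625 ≈ 0.077672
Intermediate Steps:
Q(K) = 4/9 (Q(K) = -1/9*(-4) = 4/9)
l(x, Y) = -20 (l(x, Y) = -20*1 = -20)
C(s) = -1/3 + s/9 (C(s) = (-3 + s)/9 = -1/3 + s/9)
n(V) = -23*V**2/9 (n(V) = (V*V)*(-1/3 + (1/9)*(-20)) = V**2*(-1/3 - 20/9) = V**2*(-23/9) = -23*V**2/9)
-n(O(-3, -4)/25 + Q(-5)/(-31)) = -(-23)*(-4/25 + (4/9)/(-31))**2/9 = -(-23)*(-4*1/25 + (4/9)*(-1/31))**2/9 = -(-23)*(-4/25 - 4/279)**2/9 = -(-23)*(-1216/6975)**2/9 = -(-23)*1478656/(9*48650625) = -1*(-34009088/437855625) = 34009088/437855625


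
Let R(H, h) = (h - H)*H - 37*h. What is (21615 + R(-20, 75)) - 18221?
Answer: -1281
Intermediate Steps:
R(H, h) = -37*h + H*(h - H) (R(H, h) = H*(h - H) - 37*h = -37*h + H*(h - H))
(21615 + R(-20, 75)) - 18221 = (21615 + (-1*(-20)² - 37*75 - 20*75)) - 18221 = (21615 + (-1*400 - 2775 - 1500)) - 18221 = (21615 + (-400 - 2775 - 1500)) - 18221 = (21615 - 4675) - 18221 = 16940 - 18221 = -1281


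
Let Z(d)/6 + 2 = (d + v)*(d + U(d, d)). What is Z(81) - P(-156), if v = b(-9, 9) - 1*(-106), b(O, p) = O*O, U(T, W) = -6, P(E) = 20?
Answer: 120568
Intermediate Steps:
b(O, p) = O²
v = 187 (v = (-9)² - 1*(-106) = 81 + 106 = 187)
Z(d) = -12 + 6*(-6 + d)*(187 + d) (Z(d) = -12 + 6*((d + 187)*(d - 6)) = -12 + 6*((187 + d)*(-6 + d)) = -12 + 6*((-6 + d)*(187 + d)) = -12 + 6*(-6 + d)*(187 + d))
Z(81) - P(-156) = (-6744 + 6*81² + 1086*81) - 1*20 = (-6744 + 6*6561 + 87966) - 20 = (-6744 + 39366 + 87966) - 20 = 120588 - 20 = 120568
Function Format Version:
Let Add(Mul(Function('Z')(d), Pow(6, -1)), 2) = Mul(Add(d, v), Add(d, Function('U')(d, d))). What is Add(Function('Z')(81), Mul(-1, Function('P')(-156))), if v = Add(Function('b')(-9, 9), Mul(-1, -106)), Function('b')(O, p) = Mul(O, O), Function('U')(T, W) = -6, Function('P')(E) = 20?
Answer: 120568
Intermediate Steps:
Function('b')(O, p) = Pow(O, 2)
v = 187 (v = Add(Pow(-9, 2), Mul(-1, -106)) = Add(81, 106) = 187)
Function('Z')(d) = Add(-12, Mul(6, Add(-6, d), Add(187, d))) (Function('Z')(d) = Add(-12, Mul(6, Mul(Add(d, 187), Add(d, -6)))) = Add(-12, Mul(6, Mul(Add(187, d), Add(-6, d)))) = Add(-12, Mul(6, Mul(Add(-6, d), Add(187, d)))) = Add(-12, Mul(6, Add(-6, d), Add(187, d))))
Add(Function('Z')(81), Mul(-1, Function('P')(-156))) = Add(Add(-6744, Mul(6, Pow(81, 2)), Mul(1086, 81)), Mul(-1, 20)) = Add(Add(-6744, Mul(6, 6561), 87966), -20) = Add(Add(-6744, 39366, 87966), -20) = Add(120588, -20) = 120568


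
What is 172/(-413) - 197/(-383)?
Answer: 15485/158179 ≈ 0.097895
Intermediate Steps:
172/(-413) - 197/(-383) = 172*(-1/413) - 197*(-1/383) = -172/413 + 197/383 = 15485/158179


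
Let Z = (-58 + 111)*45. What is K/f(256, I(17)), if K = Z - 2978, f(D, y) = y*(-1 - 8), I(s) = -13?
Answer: -593/117 ≈ -5.0684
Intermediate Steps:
Z = 2385 (Z = 53*45 = 2385)
f(D, y) = -9*y (f(D, y) = y*(-9) = -9*y)
K = -593 (K = 2385 - 2978 = -593)
K/f(256, I(17)) = -593/((-9*(-13))) = -593/117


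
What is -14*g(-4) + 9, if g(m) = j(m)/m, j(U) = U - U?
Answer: 9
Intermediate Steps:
j(U) = 0
g(m) = 0 (g(m) = 0/m = 0)
-14*g(-4) + 9 = -14*0 + 9 = 0 + 9 = 9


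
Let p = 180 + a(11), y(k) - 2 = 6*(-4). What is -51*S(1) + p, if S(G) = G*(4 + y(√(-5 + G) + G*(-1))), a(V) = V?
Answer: 1109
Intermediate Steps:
y(k) = -22 (y(k) = 2 + 6*(-4) = 2 - 24 = -22)
p = 191 (p = 180 + 11 = 191)
S(G) = -18*G (S(G) = G*(4 - 22) = G*(-18) = -18*G)
-51*S(1) + p = -(-918) + 191 = -51*(-18) + 191 = 918 + 191 = 1109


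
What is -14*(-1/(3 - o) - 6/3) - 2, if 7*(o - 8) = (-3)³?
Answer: 55/4 ≈ 13.750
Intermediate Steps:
o = 29/7 (o = 8 + (⅐)*(-3)³ = 8 + (⅐)*(-27) = 8 - 27/7 = 29/7 ≈ 4.1429)
-14*(-1/(3 - o) - 6/3) - 2 = -14*(-1/(3 - 1*29/7) - 6/3) - 2 = -14*(-1/(3 - 29/7) - 6*⅓) - 2 = -14*(-1/(-8/7) - 2) - 2 = -14*(-1*(-7/8) - 2) - 2 = -14*(7/8 - 2) - 2 = -14*(-9/8) - 2 = 63/4 - 2 = 55/4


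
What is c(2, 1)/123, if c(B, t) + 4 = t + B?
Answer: -1/123 ≈ -0.0081301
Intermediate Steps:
c(B, t) = -4 + B + t (c(B, t) = -4 + (t + B) = -4 + (B + t) = -4 + B + t)
c(2, 1)/123 = (-4 + 2 + 1)/123 = (1/123)*(-1) = -1/123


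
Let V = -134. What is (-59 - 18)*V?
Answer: 10318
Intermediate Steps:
(-59 - 18)*V = (-59 - 18)*(-134) = -77*(-134) = 10318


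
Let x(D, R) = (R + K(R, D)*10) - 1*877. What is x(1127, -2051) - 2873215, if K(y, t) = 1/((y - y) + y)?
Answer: -5898969303/2051 ≈ -2.8761e+6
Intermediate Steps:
K(y, t) = 1/y (K(y, t) = 1/(0 + y) = 1/y)
x(D, R) = -877 + R + 10/R (x(D, R) = (R + 10/R) - 1*877 = (R + 10/R) - 877 = -877 + R + 10/R)
x(1127, -2051) - 2873215 = (-877 - 2051 + 10/(-2051)) - 2873215 = (-877 - 2051 + 10*(-1/2051)) - 2873215 = (-877 - 2051 - 10/2051) - 2873215 = -6005338/2051 - 2873215 = -5898969303/2051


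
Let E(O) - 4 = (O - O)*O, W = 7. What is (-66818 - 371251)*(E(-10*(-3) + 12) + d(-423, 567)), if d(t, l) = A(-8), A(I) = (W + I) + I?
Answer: 2190345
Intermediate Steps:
A(I) = 7 + 2*I (A(I) = (7 + I) + I = 7 + 2*I)
E(O) = 4 (E(O) = 4 + (O - O)*O = 4 + 0*O = 4 + 0 = 4)
d(t, l) = -9 (d(t, l) = 7 + 2*(-8) = 7 - 16 = -9)
(-66818 - 371251)*(E(-10*(-3) + 12) + d(-423, 567)) = (-66818 - 371251)*(4 - 9) = -438069*(-5) = 2190345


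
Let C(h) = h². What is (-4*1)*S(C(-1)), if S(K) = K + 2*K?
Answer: -12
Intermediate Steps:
S(K) = 3*K
(-4*1)*S(C(-1)) = (-4*1)*(3*(-1)²) = -12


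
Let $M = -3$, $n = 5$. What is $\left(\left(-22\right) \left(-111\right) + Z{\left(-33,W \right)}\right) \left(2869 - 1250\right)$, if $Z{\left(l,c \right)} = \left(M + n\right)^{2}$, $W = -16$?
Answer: $3960074$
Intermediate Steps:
$Z{\left(l,c \right)} = 4$ ($Z{\left(l,c \right)} = \left(-3 + 5\right)^{2} = 2^{2} = 4$)
$\left(\left(-22\right) \left(-111\right) + Z{\left(-33,W \right)}\right) \left(2869 - 1250\right) = \left(\left(-22\right) \left(-111\right) + 4\right) \left(2869 - 1250\right) = \left(2442 + 4\right) 1619 = 2446 \cdot 1619 = 3960074$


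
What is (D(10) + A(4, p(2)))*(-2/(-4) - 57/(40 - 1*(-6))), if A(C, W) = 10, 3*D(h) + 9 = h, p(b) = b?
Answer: -527/69 ≈ -7.6377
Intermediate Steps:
D(h) = -3 + h/3
(D(10) + A(4, p(2)))*(-2/(-4) - 57/(40 - 1*(-6))) = ((-3 + (⅓)*10) + 10)*(-2/(-4) - 57/(40 - 1*(-6))) = ((-3 + 10/3) + 10)*(-2*(-¼) - 57/(40 + 6)) = (⅓ + 10)*(½ - 57/46) = 31*(½ - 57*1/46)/3 = 31*(½ - 57/46)/3 = (31/3)*(-17/23) = -527/69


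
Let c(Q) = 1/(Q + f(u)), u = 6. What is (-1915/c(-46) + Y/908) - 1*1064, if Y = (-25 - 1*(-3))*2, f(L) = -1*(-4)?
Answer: 18016071/227 ≈ 79366.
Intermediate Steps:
f(L) = 4
Y = -44 (Y = (-25 + 3)*2 = -22*2 = -44)
c(Q) = 1/(4 + Q) (c(Q) = 1/(Q + 4) = 1/(4 + Q))
(-1915/c(-46) + Y/908) - 1*1064 = (-1915/(1/(4 - 46)) - 44/908) - 1*1064 = (-1915/(1/(-42)) - 44*1/908) - 1064 = (-1915/(-1/42) - 11/227) - 1064 = (-1915*(-42) - 11/227) - 1064 = (80430 - 11/227) - 1064 = 18257599/227 - 1064 = 18016071/227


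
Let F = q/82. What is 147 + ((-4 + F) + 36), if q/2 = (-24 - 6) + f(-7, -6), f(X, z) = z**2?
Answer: 7345/41 ≈ 179.15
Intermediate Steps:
q = 12 (q = 2*((-24 - 6) + (-6)**2) = 2*(-30 + 36) = 2*6 = 12)
F = 6/41 (F = 12/82 = 12*(1/82) = 6/41 ≈ 0.14634)
147 + ((-4 + F) + 36) = 147 + ((-4 + 6/41) + 36) = 147 + (-158/41 + 36) = 147 + 1318/41 = 7345/41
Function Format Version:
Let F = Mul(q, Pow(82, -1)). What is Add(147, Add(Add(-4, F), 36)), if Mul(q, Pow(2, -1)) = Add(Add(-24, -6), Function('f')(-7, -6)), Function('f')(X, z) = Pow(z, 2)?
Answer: Rational(7345, 41) ≈ 179.15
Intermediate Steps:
q = 12 (q = Mul(2, Add(Add(-24, -6), Pow(-6, 2))) = Mul(2, Add(-30, 36)) = Mul(2, 6) = 12)
F = Rational(6, 41) (F = Mul(12, Pow(82, -1)) = Mul(12, Rational(1, 82)) = Rational(6, 41) ≈ 0.14634)
Add(147, Add(Add(-4, F), 36)) = Add(147, Add(Add(-4, Rational(6, 41)), 36)) = Add(147, Add(Rational(-158, 41), 36)) = Add(147, Rational(1318, 41)) = Rational(7345, 41)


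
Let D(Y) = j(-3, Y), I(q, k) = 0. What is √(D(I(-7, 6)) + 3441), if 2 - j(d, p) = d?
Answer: √3446 ≈ 58.703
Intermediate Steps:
j(d, p) = 2 - d
D(Y) = 5 (D(Y) = 2 - 1*(-3) = 2 + 3 = 5)
√(D(I(-7, 6)) + 3441) = √(5 + 3441) = √3446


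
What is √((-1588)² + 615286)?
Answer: √3137030 ≈ 1771.2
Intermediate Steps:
√((-1588)² + 615286) = √(2521744 + 615286) = √3137030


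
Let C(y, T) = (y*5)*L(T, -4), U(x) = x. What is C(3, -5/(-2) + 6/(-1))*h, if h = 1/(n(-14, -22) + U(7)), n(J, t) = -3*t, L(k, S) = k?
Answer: -105/146 ≈ -0.71918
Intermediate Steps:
C(y, T) = 5*T*y (C(y, T) = (y*5)*T = (5*y)*T = 5*T*y)
h = 1/73 (h = 1/(-3*(-22) + 7) = 1/(66 + 7) = 1/73 ≈ 0.013699)
C(3, -5/(-2) + 6/(-1))*h = (5*(-5/(-2) + 6/(-1))*3)*(1/73) = (5*(-5*(-1/2) + 6*(-1))*3)*(1/73) = (5*(5/2 - 6)*3)*(1/73) = (5*(-7/2)*3)*(1/73) = -105/2*1/73 = -105/146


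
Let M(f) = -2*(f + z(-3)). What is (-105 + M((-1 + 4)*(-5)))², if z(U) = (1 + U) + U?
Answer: 4225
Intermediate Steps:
z(U) = 1 + 2*U
M(f) = 10 - 2*f (M(f) = -2*(f + (1 + 2*(-3))) = -2*(f + (1 - 6)) = -2*(f - 5) = -2*(-5 + f) = 10 - 2*f)
(-105 + M((-1 + 4)*(-5)))² = (-105 + (10 - 2*(-1 + 4)*(-5)))² = (-105 + (10 - 6*(-5)))² = (-105 + (10 - 2*(-15)))² = (-105 + (10 + 30))² = (-105 + 40)² = (-65)² = 4225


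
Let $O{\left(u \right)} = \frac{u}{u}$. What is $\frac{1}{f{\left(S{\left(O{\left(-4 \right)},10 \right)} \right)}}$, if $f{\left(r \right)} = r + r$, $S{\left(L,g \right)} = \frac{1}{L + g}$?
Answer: $\frac{11}{2} \approx 5.5$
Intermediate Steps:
$O{\left(u \right)} = 1$
$f{\left(r \right)} = 2 r$
$\frac{1}{f{\left(S{\left(O{\left(-4 \right)},10 \right)} \right)}} = \frac{1}{2 \frac{1}{1 + 10}} = \frac{1}{2 \cdot \frac{1}{11}} = \frac{1}{\frac{2}{11}} = \frac{11}{2}$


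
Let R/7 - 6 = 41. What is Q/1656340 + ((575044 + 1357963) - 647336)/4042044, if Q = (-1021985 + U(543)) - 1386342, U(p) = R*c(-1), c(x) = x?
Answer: -633865435727/557916596580 ≈ -1.1361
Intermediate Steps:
R = 329 (R = 42 + 7*41 = 42 + 287 = 329)
U(p) = -329 (U(p) = 329*(-1) = -329)
Q = -2408656 (Q = (-1021985 - 329) - 1386342 = -1022314 - 1386342 = -2408656)
Q/1656340 + ((575044 + 1357963) - 647336)/4042044 = -2408656/1656340 + ((575044 + 1357963) - 647336)/4042044 = -2408656*1/1656340 + (1933007 - 647336)*(1/4042044) = -602164/414085 + 1285671*(1/4042044) = -602164/414085 + 428557/1347348 = -633865435727/557916596580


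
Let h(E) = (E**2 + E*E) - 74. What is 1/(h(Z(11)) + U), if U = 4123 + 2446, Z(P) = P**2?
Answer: 1/35777 ≈ 2.7951e-5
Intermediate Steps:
U = 6569
h(E) = -74 + 2*E**2 (h(E) = (E**2 + E**2) - 74 = 2*E**2 - 74 = -74 + 2*E**2)
1/(h(Z(11)) + U) = 1/((-74 + 2*(11**2)**2) + 6569) = 1/((-74 + 2*121**2) + 6569) = 1/((-74 + 2*14641) + 6569) = 1/((-74 + 29282) + 6569) = 1/(29208 + 6569) = 1/35777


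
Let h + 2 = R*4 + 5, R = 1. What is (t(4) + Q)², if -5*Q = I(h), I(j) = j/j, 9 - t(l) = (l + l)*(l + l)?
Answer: 76176/25 ≈ 3047.0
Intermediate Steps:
t(l) = 9 - 4*l² (t(l) = 9 - (l + l)*(l + l) = 9 - 2*l*2*l = 9 - 4*l²)
h = 7 (h = -2 + (1*4 + 5) = -2 + (4 + 5) = -2 + 9 = 7)
I(j) = 1
Q = -⅕ (Q = -⅕*1 = -⅕ ≈ -0.20000)
(t(4) + Q)² = ((9 - 4*4²) - ⅕)² = ((9 - 4*16) - ⅕)² = ((9 - 64) - ⅕)² = (-55 - ⅕)² = (-276/5)² = 76176/25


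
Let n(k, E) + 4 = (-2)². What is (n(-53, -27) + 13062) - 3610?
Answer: 9452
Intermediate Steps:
n(k, E) = 0 (n(k, E) = -4 + (-2)² = -4 + 4 = 0)
(n(-53, -27) + 13062) - 3610 = (0 + 13062) - 3610 = 13062 - 3610 = 9452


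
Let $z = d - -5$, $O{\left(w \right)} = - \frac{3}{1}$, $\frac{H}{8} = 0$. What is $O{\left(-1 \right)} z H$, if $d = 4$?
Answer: $0$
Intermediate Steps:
$H = 0$ ($H = 8 \cdot 0 = 0$)
$O{\left(w \right)} = -3$ ($O{\left(w \right)} = \left(-3\right) 1 = -3$)
$z = 9$ ($z = 4 - -5 = 4 + 5 = 9$)
$O{\left(-1 \right)} z H = \left(-3\right) 9 \cdot 0 = \left(-27\right) 0 = 0$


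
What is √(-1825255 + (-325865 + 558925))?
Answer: I*√1592195 ≈ 1261.8*I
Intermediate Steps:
√(-1825255 + (-325865 + 558925)) = √(-1825255 + 233060) = √(-1592195) = I*√1592195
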